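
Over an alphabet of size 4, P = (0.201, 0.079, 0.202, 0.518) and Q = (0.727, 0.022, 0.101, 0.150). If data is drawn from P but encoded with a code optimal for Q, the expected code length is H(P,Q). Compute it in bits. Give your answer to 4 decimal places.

2.6133 bits

H(P,Q) = −Σ p·log₂ q.
  −0.201·log₂(0.727) = 0.09245
  −0.079·log₂(0.022) = 0.43500
  −0.202·log₂(0.101) = 0.66813
  −0.518·log₂(0.150) = 1.41775
H(P,Q) = 2.6133 bits.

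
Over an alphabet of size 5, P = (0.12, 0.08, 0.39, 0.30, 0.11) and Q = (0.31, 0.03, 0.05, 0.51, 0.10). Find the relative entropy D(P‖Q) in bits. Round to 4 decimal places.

0.8901 bits

D(P‖Q) = Σ p·log₂(p/q).
  0.12·log₂(0.12/0.31) = -0.16431
  0.08·log₂(0.08/0.03) = 0.11320
  0.39·log₂(0.39/0.05) = 1.15575
  0.30·log₂(0.30/0.51) = -0.22966
  0.11·log₂(0.11/0.10) = 0.01513
D(P‖Q) = 0.8901 bits.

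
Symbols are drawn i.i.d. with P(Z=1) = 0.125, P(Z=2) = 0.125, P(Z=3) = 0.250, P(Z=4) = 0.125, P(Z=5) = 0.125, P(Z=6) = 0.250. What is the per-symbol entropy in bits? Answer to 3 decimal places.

H(Z) = −Σ p·log₂ p.
  −(0.125)·log₂(0.125) = 0.3750
  −(0.125)·log₂(0.125) = 0.3750
  −(0.250)·log₂(0.250) = 0.5000
  −(0.125)·log₂(0.125) = 0.3750
  −(0.125)·log₂(0.125) = 0.3750
  −(0.250)·log₂(0.250) = 0.5000
Sum: 0.3750 + 0.3750 + 0.5000 + 0.3750 + 0.3750 + 0.5000 = 2.500 bits.

2.500 bits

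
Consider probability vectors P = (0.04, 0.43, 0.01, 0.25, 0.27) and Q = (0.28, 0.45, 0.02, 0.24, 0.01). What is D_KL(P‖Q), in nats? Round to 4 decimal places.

D(P‖Q) = Σ p·ln(p/q).
  0.04·ln(0.04/0.28) = -0.07784
  0.43·ln(0.43/0.45) = -0.01955
  0.01·ln(0.01/0.02) = -0.00693
  0.25·ln(0.25/0.24) = 0.01021
  0.27·ln(0.27/0.01) = 0.88988
D(P‖Q) = 0.7958 nats.

0.7958 nats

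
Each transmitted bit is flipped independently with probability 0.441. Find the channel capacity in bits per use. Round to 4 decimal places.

Binary symmetric channel: C = 1 − h₂(ε) where h₂ is the binary entropy function.
h₂(0.441) = −0.441·log₂0.441 − 0.559·log₂0.559 = 0.9899.
C = 1 − 0.9899 = 0.0101 bits per channel use.

0.0101 bits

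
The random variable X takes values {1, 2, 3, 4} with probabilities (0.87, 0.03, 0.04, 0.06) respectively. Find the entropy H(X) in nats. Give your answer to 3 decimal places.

H(X) = −Σ p·ln p.
  −(0.87)·ln(0.87) = 0.1212
  −(0.03)·ln(0.03) = 0.1052
  −(0.04)·ln(0.04) = 0.1288
  −(0.06)·ln(0.06) = 0.1688
Sum: 0.1212 + 0.1052 + 0.1288 + 0.1688 = 0.524 nats.

0.524 nats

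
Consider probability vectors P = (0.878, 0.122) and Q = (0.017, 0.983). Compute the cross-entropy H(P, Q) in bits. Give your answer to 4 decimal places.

H(P,Q) = −Σ p·log₂ q.
  −0.878·log₂(0.017) = 5.16117
  −0.122·log₂(0.983) = 0.00302
H(P,Q) = 5.1642 bits.

5.1642 bits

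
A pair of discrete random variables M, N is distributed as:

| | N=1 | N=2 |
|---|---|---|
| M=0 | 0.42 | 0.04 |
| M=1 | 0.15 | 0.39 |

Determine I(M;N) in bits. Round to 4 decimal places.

Marginals: p(M) = (0.4600, 0.5400), p(N) = (0.5700, 0.4300).
I(M;N) = H(M) + H(N) − H(M,N).
H(M) = 0.9954, H(N) = 0.9858, H(M,N) = 1.6517.
I(M;N) = 0.9954 + 0.9858 − 1.6517 = 0.3295 bits.

0.3295 bits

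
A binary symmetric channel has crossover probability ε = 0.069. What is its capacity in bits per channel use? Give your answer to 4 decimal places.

0.6378 bits

Binary symmetric channel: C = 1 − h₂(ε) where h₂ is the binary entropy function.
h₂(0.069) = −0.069·log₂0.069 − 0.931·log₂0.931 = 0.3622.
C = 1 − 0.3622 = 0.6378 bits per channel use.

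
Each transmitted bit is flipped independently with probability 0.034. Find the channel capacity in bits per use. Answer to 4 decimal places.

Binary symmetric channel: C = 1 − h₂(ε) where h₂ is the binary entropy function.
h₂(0.034) = −0.034·log₂0.034 − 0.966·log₂0.966 = 0.2141.
C = 1 − 0.2141 = 0.7859 bits per channel use.

0.7859 bits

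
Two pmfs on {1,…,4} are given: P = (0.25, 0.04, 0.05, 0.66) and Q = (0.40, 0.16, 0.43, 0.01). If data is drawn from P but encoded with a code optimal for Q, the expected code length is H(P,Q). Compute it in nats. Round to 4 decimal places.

H(P,Q) = −Σ p·ln q.
  −0.25·ln(0.40) = 0.22907
  −0.04·ln(0.16) = 0.07330
  −0.05·ln(0.43) = 0.04220
  −0.66·ln(0.01) = 3.03941
H(P,Q) = 3.3840 nats.

3.3840 nats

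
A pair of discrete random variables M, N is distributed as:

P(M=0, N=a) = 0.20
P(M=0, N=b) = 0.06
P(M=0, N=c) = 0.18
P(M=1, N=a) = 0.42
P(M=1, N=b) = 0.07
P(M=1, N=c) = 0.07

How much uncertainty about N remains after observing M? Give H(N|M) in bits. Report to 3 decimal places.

1.226 bits

Marginals: p(M) = (0.4400, 0.5600), p(N) = (0.6200, 0.1300, 0.2500).
H(N|M) = Σ p(M) · H(N|M=·).
  M=0: p=0.4400, H(N|M=0) = 1.4365
  M=1: p=0.5600, H(N|M=1) = 1.0613
Weighted sum = 1.226 bits.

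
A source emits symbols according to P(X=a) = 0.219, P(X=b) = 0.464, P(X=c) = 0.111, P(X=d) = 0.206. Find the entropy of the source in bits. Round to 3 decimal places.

1.815 bits

H(X) = −Σ p·log₂ p.
  −(0.219)·log₂(0.219) = 0.4798
  −(0.464)·log₂(0.464) = 0.5140
  −(0.111)·log₂(0.111) = 0.3520
  −(0.206)·log₂(0.206) = 0.4695
Sum: 0.4798 + 0.5140 + 0.3520 + 0.4695 = 1.815 bits.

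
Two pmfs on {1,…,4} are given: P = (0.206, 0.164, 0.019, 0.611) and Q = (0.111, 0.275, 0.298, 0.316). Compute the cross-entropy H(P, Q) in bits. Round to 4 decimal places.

H(P,Q) = −Σ p·log₂ q.
  −0.206·log₂(0.111) = 0.65330
  −0.164·log₂(0.275) = 0.30545
  −0.019·log₂(0.298) = 0.03319
  −0.611·log₂(0.316) = 1.01548
H(P,Q) = 2.0074 bits.

2.0074 bits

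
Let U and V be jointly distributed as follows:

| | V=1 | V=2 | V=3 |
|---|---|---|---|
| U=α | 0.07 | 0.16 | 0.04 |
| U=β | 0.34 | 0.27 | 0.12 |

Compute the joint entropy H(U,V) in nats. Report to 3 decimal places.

H(U,V) = −Σ p(x,y)·ln p(x,y) over all 6 cells.
  cell (α,1): −0.07·ln0.07 = 0.1861
  cell (α,2): −0.16·ln0.16 = 0.2932
  cell (α,3): −0.04·ln0.04 = 0.1288
  cell (β,1): −0.34·ln0.34 = 0.3668
  cell (β,2): −0.27·ln0.27 = 0.3535
  cell (β,3): −0.12·ln0.12 = 0.2544
Sum = 1.583 nats.

1.583 nats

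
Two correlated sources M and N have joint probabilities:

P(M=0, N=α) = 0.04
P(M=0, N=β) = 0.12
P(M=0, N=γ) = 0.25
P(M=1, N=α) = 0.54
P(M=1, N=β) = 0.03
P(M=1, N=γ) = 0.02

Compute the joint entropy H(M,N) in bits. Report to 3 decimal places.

1.798 bits

H(M,N) = −Σ p(x,y)·log₂ p(x,y) over all 6 cells.
  cell (0,α): −0.04·log₂0.04 = 0.1858
  cell (0,β): −0.12·log₂0.12 = 0.3671
  cell (0,γ): −0.25·log₂0.25 = 0.5000
  cell (1,α): −0.54·log₂0.54 = 0.4800
  cell (1,β): −0.03·log₂0.03 = 0.1518
  cell (1,γ): −0.02·log₂0.02 = 0.1129
Sum = 1.798 bits.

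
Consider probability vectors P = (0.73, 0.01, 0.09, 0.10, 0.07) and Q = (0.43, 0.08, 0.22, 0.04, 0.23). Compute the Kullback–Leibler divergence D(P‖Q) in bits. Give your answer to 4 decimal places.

D(P‖Q) = Σ p·log₂(p/q).
  0.73·log₂(0.73/0.43) = 0.55740
  0.01·log₂(0.01/0.08) = -0.03000
  0.09·log₂(0.09/0.22) = -0.11606
  0.10·log₂(0.10/0.04) = 0.13219
  0.07·log₂(0.07/0.23) = -0.12013
D(P‖Q) = 0.4234 bits.

0.4234 bits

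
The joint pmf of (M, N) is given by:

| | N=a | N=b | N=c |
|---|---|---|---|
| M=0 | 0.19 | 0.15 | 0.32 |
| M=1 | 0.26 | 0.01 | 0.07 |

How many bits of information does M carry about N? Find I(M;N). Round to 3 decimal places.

Marginals: p(M) = (0.6600, 0.3400), p(N) = (0.4500, 0.1600, 0.3900).
I(M;N) = Σ p(x,y)·log₂[p(x,y)/(p(x)p(y))].
  (0,a): 0.19·log₂(0.6397) = -0.1224
  (0,b): 0.15·log₂(1.4205) = 0.0760
  (0,c): 0.32·log₂(1.2432) = 0.1005
  (1,a): 0.26·log₂(1.6993) = 0.1989
  (1,b): 0.01·log₂(0.1838) = -0.0244
  (1,c): 0.07·log₂(0.5279) = -0.0645
Sum = 0.164 bits.

0.164 bits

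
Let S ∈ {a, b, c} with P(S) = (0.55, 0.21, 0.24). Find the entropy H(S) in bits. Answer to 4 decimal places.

H(S) = −Σ p·log₂ p.
  −(0.55)·log₂(0.55) = 0.47437
  −(0.21)·log₂(0.21) = 0.47282
  −(0.24)·log₂(0.24) = 0.49413
Sum: 0.47437 + 0.47282 + 0.49413 = 1.4413 bits.

1.4413 bits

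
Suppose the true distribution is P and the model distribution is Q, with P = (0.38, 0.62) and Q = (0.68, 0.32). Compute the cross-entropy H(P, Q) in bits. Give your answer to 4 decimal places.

1.2306 bits

H(P,Q) = −Σ p·log₂ q.
  −0.38·log₂(0.68) = 0.21143
  −0.62·log₂(0.32) = 1.01919
H(P,Q) = 1.2306 bits.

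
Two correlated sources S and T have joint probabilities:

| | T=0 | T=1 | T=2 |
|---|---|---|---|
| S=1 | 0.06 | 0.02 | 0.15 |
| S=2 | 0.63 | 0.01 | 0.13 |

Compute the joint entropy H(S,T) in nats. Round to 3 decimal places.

H(S,T) = −Σ p(x,y)·ln p(x,y) over all 6 cells.
  cell (1,0): −0.06·ln0.06 = 0.1688
  cell (1,1): −0.02·ln0.02 = 0.0782
  cell (1,2): −0.15·ln0.15 = 0.2846
  cell (2,0): −0.63·ln0.63 = 0.2911
  cell (2,1): −0.01·ln0.01 = 0.0461
  cell (2,2): −0.13·ln0.13 = 0.2652
Sum = 1.134 nats.

1.134 nats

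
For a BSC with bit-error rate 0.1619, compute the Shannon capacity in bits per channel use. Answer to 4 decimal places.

0.3612 bits

Binary symmetric channel: C = 1 − h₂(ε) where h₂ is the binary entropy function.
h₂(0.1619) = −0.1619·log₂0.1619 − 0.8381·log₂0.8381 = 0.6388.
C = 1 − 0.6388 = 0.3612 bits per channel use.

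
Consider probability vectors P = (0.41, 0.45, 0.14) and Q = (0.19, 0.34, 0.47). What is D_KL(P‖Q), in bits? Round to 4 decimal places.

D(P‖Q) = Σ p·log₂(p/q).
  0.41·log₂(0.41/0.19) = 0.45495
  0.45·log₂(0.45/0.34) = 0.18198
  0.14·log₂(0.14/0.47) = -0.24461
D(P‖Q) = 0.3923 bits.

0.3923 bits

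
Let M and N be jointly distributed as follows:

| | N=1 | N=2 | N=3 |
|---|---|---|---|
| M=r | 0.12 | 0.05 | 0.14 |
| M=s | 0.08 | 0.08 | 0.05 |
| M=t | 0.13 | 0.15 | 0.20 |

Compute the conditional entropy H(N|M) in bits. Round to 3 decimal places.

Chain rule: H(N|M) = H(M,N) − H(M).
Marginals: p(M) = (0.3100, 0.2100, 0.4800), p(N) = (0.3300, 0.2800, 0.3900).
H(M,N) = 3.0370 bits; H(M) = 1.5049 bits.
H(N|M) = 3.0370 − 1.5049 = 1.532 bits.

1.532 bits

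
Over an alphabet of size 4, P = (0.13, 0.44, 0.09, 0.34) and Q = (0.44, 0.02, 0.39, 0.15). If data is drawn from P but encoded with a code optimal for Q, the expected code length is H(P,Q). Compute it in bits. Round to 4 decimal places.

H(P,Q) = −Σ p·log₂ q.
  −0.13·log₂(0.44) = 0.15398
  −0.44·log₂(0.02) = 2.48330
  −0.09·log₂(0.39) = 0.12226
  −0.34·log₂(0.15) = 0.93057
H(P,Q) = 3.6901 bits.

3.6901 bits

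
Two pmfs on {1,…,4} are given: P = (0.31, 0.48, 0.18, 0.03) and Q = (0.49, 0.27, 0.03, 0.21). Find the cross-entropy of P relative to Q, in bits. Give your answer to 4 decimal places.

2.2039 bits

H(P,Q) = −Σ p·log₂ q.
  −0.31·log₂(0.49) = 0.31904
  −0.48·log₂(0.27) = 0.90670
  −0.18·log₂(0.03) = 0.91060
  −0.03·log₂(0.21) = 0.06755
H(P,Q) = 2.2039 bits.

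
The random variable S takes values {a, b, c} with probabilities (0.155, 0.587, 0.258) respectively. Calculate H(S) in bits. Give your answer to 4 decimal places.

H(S) = −Σ p·log₂ p.
  −(0.155)·log₂(0.155) = 0.41690
  −(0.587)·log₂(0.587) = 0.45115
  −(0.258)·log₂(0.258) = 0.50428
Sum: 0.41690 + 0.45115 + 0.50428 = 1.3723 bits.

1.3723 bits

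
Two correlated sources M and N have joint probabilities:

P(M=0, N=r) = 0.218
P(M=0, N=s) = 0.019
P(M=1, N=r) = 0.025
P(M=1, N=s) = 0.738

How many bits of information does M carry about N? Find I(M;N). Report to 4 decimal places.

0.5458 bits

Marginals: p(M) = (0.2370, 0.7630), p(N) = (0.2430, 0.7570).
I(M;N) = Σ p(x,y)·log₂[p(x,y)/(p(x)p(y))].
  (0,r): 0.218·log₂(3.7853) = 0.41865
  (0,s): 0.019·log₂(0.1059) = -0.06154
  (1,r): 0.025·log₂(0.1348) = -0.07227
  (1,s): 0.738·log₂(1.2777) = 0.26094
Sum = 0.5458 bits.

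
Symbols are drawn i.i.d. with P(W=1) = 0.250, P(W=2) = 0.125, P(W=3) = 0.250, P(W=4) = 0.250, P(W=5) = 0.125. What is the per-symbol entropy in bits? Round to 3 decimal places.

H(W) = −Σ p·log₂ p.
  −(0.250)·log₂(0.250) = 0.5000
  −(0.125)·log₂(0.125) = 0.3750
  −(0.250)·log₂(0.250) = 0.5000
  −(0.250)·log₂(0.250) = 0.5000
  −(0.125)·log₂(0.125) = 0.3750
Sum: 0.5000 + 0.3750 + 0.5000 + 0.5000 + 0.3750 = 2.250 bits.

2.250 bits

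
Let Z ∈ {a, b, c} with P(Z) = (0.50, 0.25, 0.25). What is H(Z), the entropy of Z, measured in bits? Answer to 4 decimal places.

1.5000 bits

H(Z) = −Σ p·log₂ p.
  −(0.50)·log₂(0.50) = 0.50000
  −(0.25)·log₂(0.25) = 0.50000
  −(0.25)·log₂(0.25) = 0.50000
Sum: 0.50000 + 0.50000 + 0.50000 = 1.5000 bits.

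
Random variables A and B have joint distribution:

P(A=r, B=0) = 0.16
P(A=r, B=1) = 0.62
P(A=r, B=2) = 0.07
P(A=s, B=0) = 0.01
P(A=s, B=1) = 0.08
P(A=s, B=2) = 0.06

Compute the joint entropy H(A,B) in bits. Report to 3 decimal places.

1.721 bits

H(A,B) = −Σ p(x,y)·log₂ p(x,y) over all 6 cells.
  cell (r,0): −0.16·log₂0.16 = 0.4230
  cell (r,1): −0.62·log₂0.62 = 0.4276
  cell (r,2): −0.07·log₂0.07 = 0.2686
  cell (s,0): −0.01·log₂0.01 = 0.0664
  cell (s,1): −0.08·log₂0.08 = 0.2915
  cell (s,2): −0.06·log₂0.06 = 0.2435
Sum = 1.721 bits.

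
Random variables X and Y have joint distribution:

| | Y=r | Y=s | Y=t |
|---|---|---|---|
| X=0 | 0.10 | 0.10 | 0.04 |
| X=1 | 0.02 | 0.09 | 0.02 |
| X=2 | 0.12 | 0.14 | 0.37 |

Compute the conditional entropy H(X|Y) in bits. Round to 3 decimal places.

1.138 bits

Chain rule: H(X|Y) = H(X,Y) − H(Y).
Marginals: p(X) = (0.2400, 0.1300, 0.6300), p(Y) = (0.2400, 0.3300, 0.4300).
H(X,Y) = 2.6835 bits; H(Y) = 1.5455 bits.
H(X|Y) = 2.6835 − 1.5455 = 1.138 bits.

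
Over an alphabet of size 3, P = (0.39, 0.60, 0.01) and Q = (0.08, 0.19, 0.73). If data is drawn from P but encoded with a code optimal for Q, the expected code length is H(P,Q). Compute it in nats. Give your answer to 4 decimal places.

H(P,Q) = −Σ p·ln q.
  −0.39·ln(0.08) = 0.98503
  −0.60·ln(0.19) = 0.99644
  −0.01·ln(0.73) = 0.00315
H(P,Q) = 1.9846 nats.

1.9846 nats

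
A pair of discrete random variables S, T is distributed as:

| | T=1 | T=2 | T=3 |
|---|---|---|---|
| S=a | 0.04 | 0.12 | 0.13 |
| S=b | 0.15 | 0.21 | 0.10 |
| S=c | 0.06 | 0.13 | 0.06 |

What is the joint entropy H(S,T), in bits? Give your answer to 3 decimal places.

H(S,T) = −Σ p(x,y)·log₂ p(x,y) over all 9 cells.
  cell (a,1): −0.04·log₂0.04 = 0.1858
  cell (a,2): −0.12·log₂0.12 = 0.3671
  cell (a,3): −0.13·log₂0.13 = 0.3826
  cell (b,1): −0.15·log₂0.15 = 0.4105
  cell (b,2): −0.21·log₂0.21 = 0.4728
  cell (b,3): −0.10·log₂0.10 = 0.3322
  cell (c,1): −0.06·log₂0.06 = 0.2435
  cell (c,2): −0.13·log₂0.13 = 0.3826
  cell (c,3): −0.06·log₂0.06 = 0.2435
Sum = 3.021 bits.

3.021 bits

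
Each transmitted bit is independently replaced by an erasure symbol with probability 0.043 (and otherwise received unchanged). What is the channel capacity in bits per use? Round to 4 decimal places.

0.9570 bits

Binary erasure channel: capacity C = 1 − ε.
C = 1 − 0.043 = 0.9570 bits per channel use.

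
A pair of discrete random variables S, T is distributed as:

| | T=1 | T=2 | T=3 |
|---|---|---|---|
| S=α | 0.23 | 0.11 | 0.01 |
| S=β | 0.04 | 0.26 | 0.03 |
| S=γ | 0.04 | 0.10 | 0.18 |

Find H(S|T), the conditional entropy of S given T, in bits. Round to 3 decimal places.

Chain rule: H(S|T) = H(S,T) − H(T).
Marginals: p(S) = (0.3500, 0.3300, 0.3200), p(T) = (0.3100, 0.4700, 0.2200).
H(S,T) = 2.7105 bits; H(T) = 1.5163 bits.
H(S|T) = 2.7105 − 1.5163 = 1.194 bits.

1.194 bits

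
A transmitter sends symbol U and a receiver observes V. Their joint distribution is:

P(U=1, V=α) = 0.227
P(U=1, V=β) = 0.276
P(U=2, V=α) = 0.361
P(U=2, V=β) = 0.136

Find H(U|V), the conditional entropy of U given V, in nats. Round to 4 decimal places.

0.6535 nats

Chain rule: H(U|V) = H(U,V) − H(V).
Marginals: p(U) = (0.5030, 0.4970), p(V) = (0.5880, 0.4120).
H(U,V) = 1.3311 nats; H(V) = 0.6776 nats.
H(U|V) = 1.3311 − 0.6776 = 0.6535 nats.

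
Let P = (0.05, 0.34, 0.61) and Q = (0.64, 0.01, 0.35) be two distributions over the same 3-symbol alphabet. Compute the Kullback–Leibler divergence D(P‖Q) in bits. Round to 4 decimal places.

2.0347 bits

D(P‖Q) = Σ p·log₂(p/q).
  0.05·log₂(0.05/0.64) = -0.18390
  0.34·log₂(0.34/0.01) = 1.72974
  0.61·log₂(0.61/0.35) = 0.48889
D(P‖Q) = 2.0347 bits.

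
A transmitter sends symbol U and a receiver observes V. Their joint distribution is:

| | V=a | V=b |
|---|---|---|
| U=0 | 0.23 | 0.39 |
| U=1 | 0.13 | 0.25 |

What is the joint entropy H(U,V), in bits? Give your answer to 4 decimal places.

1.9001 bits

H(U,V) = −Σ p(x,y)·log₂ p(x,y) over all 4 cells.
  cell (0,a): −0.23·log₂0.23 = 0.48767
  cell (0,b): −0.39·log₂0.39 = 0.52980
  cell (1,a): −0.13·log₂0.13 = 0.38264
  cell (1,b): −0.25·log₂0.25 = 0.50000
Sum = 1.9001 bits.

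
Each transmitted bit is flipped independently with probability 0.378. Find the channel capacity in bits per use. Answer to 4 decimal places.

0.0434 bits

Binary symmetric channel: C = 1 − h₂(ε) where h₂ is the binary entropy function.
h₂(0.378) = −0.378·log₂0.378 − 0.622·log₂0.622 = 0.9566.
C = 1 − 0.9566 = 0.0434 bits per channel use.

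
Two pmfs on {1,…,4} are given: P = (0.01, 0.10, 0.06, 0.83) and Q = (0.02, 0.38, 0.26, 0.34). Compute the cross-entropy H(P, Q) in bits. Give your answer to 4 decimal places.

H(P,Q) = −Σ p·log₂ q.
  −0.01·log₂(0.02) = 0.05644
  −0.10·log₂(0.38) = 0.13959
  −0.06·log₂(0.26) = 0.11660
  −0.83·log₂(0.34) = 1.29181
H(P,Q) = 1.6044 bits.

1.6044 bits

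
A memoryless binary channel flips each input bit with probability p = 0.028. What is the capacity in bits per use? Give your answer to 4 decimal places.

Binary symmetric channel: C = 1 − h₂(ε) where h₂ is the binary entropy function.
h₂(0.028) = −0.028·log₂0.028 − 0.972·log₂0.972 = 0.1843.
C = 1 − 0.1843 = 0.8157 bits per channel use.

0.8157 bits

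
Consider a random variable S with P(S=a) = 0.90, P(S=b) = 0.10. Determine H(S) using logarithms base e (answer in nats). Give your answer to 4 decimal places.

H(S) = −Σ p·ln p.
  −(0.90)·ln(0.90) = 0.09482
  −(0.10)·ln(0.10) = 0.23026
Sum: 0.09482 + 0.23026 = 0.3251 nats.

0.3251 nats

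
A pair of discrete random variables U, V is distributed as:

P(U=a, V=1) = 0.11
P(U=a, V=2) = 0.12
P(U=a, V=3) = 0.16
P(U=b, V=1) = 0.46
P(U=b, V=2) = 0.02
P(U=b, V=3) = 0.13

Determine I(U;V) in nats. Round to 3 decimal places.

Marginals: p(U) = (0.3900, 0.6100), p(V) = (0.5700, 0.1400, 0.2900).
I(U;V) = H(U) + H(V) − H(U,V).
H(U) = 0.6687, H(V) = 0.9546, H(U,V) = 1.4911.
I(U;V) = 0.6687 + 0.9546 − 1.4911 = 0.132 nats.

0.132 nats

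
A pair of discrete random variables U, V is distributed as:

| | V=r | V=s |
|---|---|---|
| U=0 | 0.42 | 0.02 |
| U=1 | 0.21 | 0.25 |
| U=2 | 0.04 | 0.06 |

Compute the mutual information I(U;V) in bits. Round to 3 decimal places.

0.243 bits

Marginals: p(U) = (0.4400, 0.4600, 0.1000), p(V) = (0.6700, 0.3300).
I(U;V) = Σ p(x,y)·log₂[p(x,y)/(p(x)p(y))].
  (0,r): 0.42·log₂(1.4247) = 0.2145
  (0,s): 0.02·log₂(0.1377) = -0.0572
  (1,r): 0.21·log₂(0.6814) = -0.1162
  (1,s): 0.25·log₂(1.6469) = 0.1799
  (2,r): 0.04·log₂(0.5970) = -0.0298
  (2,s): 0.06·log₂(1.8182) = 0.0517
Sum = 0.243 bits.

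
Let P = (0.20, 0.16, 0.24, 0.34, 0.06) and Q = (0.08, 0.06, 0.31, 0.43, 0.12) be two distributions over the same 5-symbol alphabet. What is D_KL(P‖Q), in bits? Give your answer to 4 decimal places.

D(P‖Q) = Σ p·log₂(p/q).
  0.20·log₂(0.20/0.08) = 0.26439
  0.16·log₂(0.16/0.06) = 0.22641
  0.24·log₂(0.24/0.31) = -0.08862
  0.34·log₂(0.34/0.43) = -0.11519
  0.06·log₂(0.06/0.12) = -0.06000
D(P‖Q) = 0.2270 bits.

0.2270 bits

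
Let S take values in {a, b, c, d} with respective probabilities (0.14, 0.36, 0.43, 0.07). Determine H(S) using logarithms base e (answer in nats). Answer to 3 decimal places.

1.192 nats

H(S) = −Σ p·ln p.
  −(0.14)·ln(0.14) = 0.2753
  −(0.36)·ln(0.36) = 0.3678
  −(0.43)·ln(0.43) = 0.3629
  −(0.07)·ln(0.07) = 0.1861
Sum: 0.2753 + 0.3678 + 0.3629 + 0.1861 = 1.192 nats.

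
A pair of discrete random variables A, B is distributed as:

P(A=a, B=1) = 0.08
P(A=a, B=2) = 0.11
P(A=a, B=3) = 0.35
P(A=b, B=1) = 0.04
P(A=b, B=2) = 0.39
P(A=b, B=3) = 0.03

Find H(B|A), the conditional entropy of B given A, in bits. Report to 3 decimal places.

1.044 bits

Chain rule: H(B|A) = H(A,B) − H(A).
Marginals: p(A) = (0.5400, 0.4600), p(B) = (0.1200, 0.5000, 0.3800).
H(A,B) = 2.0392 bits; H(A) = 0.9954 bits.
H(B|A) = 2.0392 − 0.9954 = 1.044 bits.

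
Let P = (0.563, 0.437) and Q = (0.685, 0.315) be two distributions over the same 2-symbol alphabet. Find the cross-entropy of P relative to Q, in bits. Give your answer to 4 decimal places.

1.0356 bits

H(P,Q) = −Σ p·log₂ q.
  −0.563·log₂(0.685) = 0.30730
  −0.437·log₂(0.315) = 0.72829
H(P,Q) = 1.0356 bits.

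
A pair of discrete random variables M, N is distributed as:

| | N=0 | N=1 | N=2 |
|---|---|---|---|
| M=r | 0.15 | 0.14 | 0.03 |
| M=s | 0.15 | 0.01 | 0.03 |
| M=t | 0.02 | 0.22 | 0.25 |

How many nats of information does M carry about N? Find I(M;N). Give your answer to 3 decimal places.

Marginals: p(M) = (0.3200, 0.1900, 0.4900), p(N) = (0.3200, 0.3700, 0.3100).
I(M;N) = H(M) + H(N) − H(M,N).
H(M) = 1.0297, H(N) = 1.0956, H(M,N) = 1.8588.
I(M;N) = 1.0297 + 1.0956 − 1.8588 = 0.266 nats.

0.266 nats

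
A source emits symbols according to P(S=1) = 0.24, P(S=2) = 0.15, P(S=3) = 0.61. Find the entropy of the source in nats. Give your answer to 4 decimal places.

H(S) = −Σ p·ln p.
  −(0.24)·ln(0.24) = 0.34251
  −(0.15)·ln(0.15) = 0.28457
  −(0.61)·ln(0.61) = 0.30152
Sum: 0.34251 + 0.28457 + 0.30152 = 0.9286 nats.

0.9286 nats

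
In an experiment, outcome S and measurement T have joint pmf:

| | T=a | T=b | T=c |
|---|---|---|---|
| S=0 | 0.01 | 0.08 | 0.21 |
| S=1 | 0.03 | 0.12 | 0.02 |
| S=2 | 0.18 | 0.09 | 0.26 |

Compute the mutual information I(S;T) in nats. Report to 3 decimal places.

Marginals: p(S) = (0.3000, 0.1700, 0.5300), p(T) = (0.2200, 0.2900, 0.4900).
I(S;T) = Σ p(x,y)·ln[p(x,y)/(p(x)p(y))].
  (0,a): 0.01·ln(0.1515) = -0.0189
  (0,b): 0.08·ln(0.9195) = -0.0067
  (0,c): 0.21·ln(1.4286) = 0.0749
  (1,a): 0.03·ln(0.8021) = -0.0066
  (1,b): 0.12·ln(2.4341) = 0.1067
  (1,c): 0.02·ln(0.2401) = -0.0285
  (2,a): 0.18·ln(1.5437) = 0.0782
  (2,b): 0.09·ln(0.5856) = -0.0482
  (2,c): 0.26·ln(1.0012) = 0.0003
Sum = 0.151 nats.

0.151 nats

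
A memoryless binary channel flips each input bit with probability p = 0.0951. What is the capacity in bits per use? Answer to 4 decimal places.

Binary symmetric channel: C = 1 − h₂(ε) where h₂ is the binary entropy function.
h₂(0.0951) = −0.0951·log₂0.0951 − 0.9049·log₂0.9049 = 0.4533.
C = 1 − 0.4533 = 0.5467 bits per channel use.

0.5467 bits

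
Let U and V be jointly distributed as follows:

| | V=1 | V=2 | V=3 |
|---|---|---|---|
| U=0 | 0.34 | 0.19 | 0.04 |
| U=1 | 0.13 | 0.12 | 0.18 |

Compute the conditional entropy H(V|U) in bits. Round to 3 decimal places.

Marginals: p(U) = (0.5700, 0.4300), p(V) = (0.4700, 0.3100, 0.2200).
H(V|U) = Σ p(U) · H(V|U=·).
  U=0: p=0.5700, H(V|U=0) = 1.2419
  U=1: p=0.4300, H(V|U=1) = 1.5615
Weighted sum = 1.379 bits.

1.379 bits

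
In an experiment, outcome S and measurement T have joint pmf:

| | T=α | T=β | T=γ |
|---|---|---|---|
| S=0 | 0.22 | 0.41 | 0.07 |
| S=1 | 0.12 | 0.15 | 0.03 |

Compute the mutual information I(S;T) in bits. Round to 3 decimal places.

0.005 bits

Marginals: p(S) = (0.7000, 0.3000), p(T) = (0.3400, 0.5600, 0.1000).
I(S;T) = H(S) + H(T) − H(S,T).
H(S) = 0.8813, H(T) = 1.3298, H(S,T) = 2.2059.
I(S;T) = 0.8813 + 1.3298 − 2.2059 = 0.005 bits.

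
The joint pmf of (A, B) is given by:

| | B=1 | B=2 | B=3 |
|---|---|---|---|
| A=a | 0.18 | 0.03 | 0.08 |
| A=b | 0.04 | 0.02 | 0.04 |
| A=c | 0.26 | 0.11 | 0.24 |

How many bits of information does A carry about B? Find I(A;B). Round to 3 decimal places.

Marginals: p(A) = (0.2900, 0.1000, 0.6100), p(B) = (0.4800, 0.1600, 0.3600).
I(A;B) = H(A) + H(B) − H(A,B).
H(A) = 1.2851, H(B) = 1.4619, H(A,B) = 2.7227.
I(A;B) = 1.2851 + 1.4619 − 2.7227 = 0.024 bits.

0.024 bits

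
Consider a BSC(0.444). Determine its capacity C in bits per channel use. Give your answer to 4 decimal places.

0.0091 bits

Binary symmetric channel: C = 1 − h₂(ε) where h₂ is the binary entropy function.
h₂(0.444) = −0.444·log₂0.444 − 0.556·log₂0.556 = 0.9909.
C = 1 − 0.9909 = 0.0091 bits per channel use.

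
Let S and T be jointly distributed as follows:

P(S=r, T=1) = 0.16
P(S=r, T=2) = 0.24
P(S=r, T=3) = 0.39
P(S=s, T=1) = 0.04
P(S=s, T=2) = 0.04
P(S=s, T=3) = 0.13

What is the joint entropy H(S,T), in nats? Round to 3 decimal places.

1.526 nats

H(S,T) = −Σ p(x,y)·ln p(x,y) over all 6 cells.
  cell (r,1): −0.16·ln0.16 = 0.2932
  cell (r,2): −0.24·ln0.24 = 0.3425
  cell (r,3): −0.39·ln0.39 = 0.3672
  cell (s,1): −0.04·ln0.04 = 0.1288
  cell (s,2): −0.04·ln0.04 = 0.1288
  cell (s,3): −0.13·ln0.13 = 0.2652
Sum = 1.526 nats.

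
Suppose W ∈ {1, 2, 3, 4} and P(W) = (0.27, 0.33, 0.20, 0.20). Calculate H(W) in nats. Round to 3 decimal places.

1.363 nats

H(W) = −Σ p·ln p.
  −(0.27)·ln(0.27) = 0.3535
  −(0.33)·ln(0.33) = 0.3659
  −(0.20)·ln(0.20) = 0.3219
  −(0.20)·ln(0.20) = 0.3219
Sum: 0.3535 + 0.3659 + 0.3219 + 0.3219 = 1.363 nats.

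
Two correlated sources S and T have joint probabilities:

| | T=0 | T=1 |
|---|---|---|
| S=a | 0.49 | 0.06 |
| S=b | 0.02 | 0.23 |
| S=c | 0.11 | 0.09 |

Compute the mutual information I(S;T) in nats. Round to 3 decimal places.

Marginals: p(S) = (0.5500, 0.2500, 0.2000), p(T) = (0.6200, 0.3800).
I(S;T) = Σ p(x,y)·ln[p(x,y)/(p(x)p(y))].
  (a,0): 0.49·ln(1.4370) = 0.1776
  (a,1): 0.06·ln(0.2871) = -0.0749
  (b,0): 0.02·ln(0.1290) = -0.0410
  (b,1): 0.23·ln(2.4211) = 0.2034
  (c,0): 0.11·ln(0.8871) = -0.0132
  (c,1): 0.09·ln(1.1842) = 0.0152
Sum = 0.267 nats.

0.267 nats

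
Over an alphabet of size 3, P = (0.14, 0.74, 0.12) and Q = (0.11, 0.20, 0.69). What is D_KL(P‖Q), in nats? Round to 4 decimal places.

0.7920 nats

D(P‖Q) = Σ p·ln(p/q).
  0.14·ln(0.14/0.11) = 0.03376
  0.74·ln(0.74/0.20) = 0.96817
  0.12·ln(0.12/0.69) = -0.20990
D(P‖Q) = 0.7920 nats.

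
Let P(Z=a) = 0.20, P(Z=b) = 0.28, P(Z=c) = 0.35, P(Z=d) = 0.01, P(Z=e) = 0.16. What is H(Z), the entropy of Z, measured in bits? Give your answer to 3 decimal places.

H(Z) = −Σ p·log₂ p.
  −(0.20)·log₂(0.20) = 0.4644
  −(0.28)·log₂(0.28) = 0.5142
  −(0.35)·log₂(0.35) = 0.5301
  −(0.01)·log₂(0.01) = 0.0664
  −(0.16)·log₂(0.16) = 0.4230
Sum: 0.4644 + 0.5142 + 0.5301 + 0.0664 + 0.4230 = 1.998 bits.

1.998 bits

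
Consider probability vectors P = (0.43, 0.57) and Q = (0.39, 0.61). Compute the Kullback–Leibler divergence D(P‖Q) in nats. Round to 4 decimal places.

0.0033 nats

D(P‖Q) = Σ p·ln(p/q).
  0.43·ln(0.43/0.39) = 0.04198
  0.57·ln(0.57/0.61) = -0.03866
D(P‖Q) = 0.0033 nats.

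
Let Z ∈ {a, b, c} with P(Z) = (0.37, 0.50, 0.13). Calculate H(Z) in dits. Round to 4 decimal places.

H(Z) = −Σ p·log₁₀ p.
  −(0.37)·log₁₀(0.37) = 0.15977
  −(0.50)·log₁₀(0.50) = 0.15051
  −(0.13)·log₁₀(0.13) = 0.11519
Sum: 0.15977 + 0.15051 + 0.11519 = 0.4255 dits.

0.4255 dits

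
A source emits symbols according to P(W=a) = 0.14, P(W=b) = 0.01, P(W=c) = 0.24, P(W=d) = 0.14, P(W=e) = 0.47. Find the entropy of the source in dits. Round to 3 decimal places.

0.562 dits

H(W) = −Σ p·log₁₀ p.
  −(0.14)·log₁₀(0.14) = 0.1195
  −(0.01)·log₁₀(0.01) = 0.0200
  −(0.24)·log₁₀(0.24) = 0.1487
  −(0.14)·log₁₀(0.14) = 0.1195
  −(0.47)·log₁₀(0.47) = 0.1541
Sum: 0.1195 + 0.0200 + 0.1487 + 0.1195 + 0.1541 = 0.562 dits.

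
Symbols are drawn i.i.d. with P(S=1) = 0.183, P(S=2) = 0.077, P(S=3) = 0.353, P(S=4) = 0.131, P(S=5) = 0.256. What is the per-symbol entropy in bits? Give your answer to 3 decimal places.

H(S) = −Σ p·log₂ p.
  −(0.183)·log₂(0.183) = 0.4484
  −(0.077)·log₂(0.077) = 0.2848
  −(0.353)·log₂(0.353) = 0.5303
  −(0.131)·log₂(0.131) = 0.3841
  −(0.256)·log₂(0.256) = 0.5032
Sum: 0.4484 + 0.2848 + 0.5303 + 0.3841 + 0.5032 = 2.151 bits.

2.151 bits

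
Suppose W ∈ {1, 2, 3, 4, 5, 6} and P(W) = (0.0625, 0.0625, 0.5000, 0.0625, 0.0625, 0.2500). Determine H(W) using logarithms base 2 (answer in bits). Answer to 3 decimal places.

H(W) = −Σ p·log₂ p.
  −(0.0625)·log₂(0.0625) = 0.2500
  −(0.0625)·log₂(0.0625) = 0.2500
  −(0.5000)·log₂(0.5000) = 0.5000
  −(0.0625)·log₂(0.0625) = 0.2500
  −(0.0625)·log₂(0.0625) = 0.2500
  −(0.2500)·log₂(0.2500) = 0.5000
Sum: 0.2500 + 0.2500 + 0.5000 + 0.2500 + 0.2500 + 0.5000 = 2.000 bits.

2.000 bits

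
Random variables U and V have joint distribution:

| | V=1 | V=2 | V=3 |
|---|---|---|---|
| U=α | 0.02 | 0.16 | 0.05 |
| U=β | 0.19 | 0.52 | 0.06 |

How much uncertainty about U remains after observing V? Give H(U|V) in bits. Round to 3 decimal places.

0.740 bits

Marginals: p(U) = (0.2300, 0.7700), p(V) = (0.2100, 0.6800, 0.1100).
H(U|V) = Σ p(V) · H(U|V=·).
  V=1: p=0.2100, H(U|V=1) = 0.4537
  V=2: p=0.6800, H(U|V=2) = 0.7871
  V=3: p=0.1100, H(U|V=3) = 0.9940
Weighted sum = 0.740 bits.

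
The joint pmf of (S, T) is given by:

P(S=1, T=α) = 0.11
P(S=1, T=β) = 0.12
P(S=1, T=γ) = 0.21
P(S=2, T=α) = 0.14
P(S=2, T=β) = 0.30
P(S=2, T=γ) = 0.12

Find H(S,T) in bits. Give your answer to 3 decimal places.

H(S,T) = −Σ p(x,y)·log₂ p(x,y) over all 6 cells.
  cell (1,α): −0.11·log₂0.11 = 0.3503
  cell (1,β): −0.12·log₂0.12 = 0.3671
  cell (1,γ): −0.21·log₂0.21 = 0.4728
  cell (2,α): −0.14·log₂0.14 = 0.3971
  cell (2,β): −0.30·log₂0.30 = 0.5211
  cell (2,γ): −0.12·log₂0.12 = 0.3671
Sum = 2.475 bits.

2.475 bits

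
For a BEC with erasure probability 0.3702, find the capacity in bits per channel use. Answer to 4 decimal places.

Binary erasure channel: capacity C = 1 − ε.
C = 1 − 0.3702 = 0.6298 bits per channel use.

0.6298 bits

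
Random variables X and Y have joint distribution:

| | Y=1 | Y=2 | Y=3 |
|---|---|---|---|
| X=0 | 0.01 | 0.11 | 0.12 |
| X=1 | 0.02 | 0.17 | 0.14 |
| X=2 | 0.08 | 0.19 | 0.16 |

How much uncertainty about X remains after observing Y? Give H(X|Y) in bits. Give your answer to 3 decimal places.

1.510 bits

Chain rule: H(X|Y) = H(X,Y) − H(Y).
Marginals: p(X) = (0.2400, 0.3300, 0.4300), p(Y) = (0.1100, 0.4700, 0.4200).
H(X,Y) = 2.8981 bits; H(Y) = 1.3879 bits.
H(X|Y) = 2.8981 − 1.3879 = 1.510 bits.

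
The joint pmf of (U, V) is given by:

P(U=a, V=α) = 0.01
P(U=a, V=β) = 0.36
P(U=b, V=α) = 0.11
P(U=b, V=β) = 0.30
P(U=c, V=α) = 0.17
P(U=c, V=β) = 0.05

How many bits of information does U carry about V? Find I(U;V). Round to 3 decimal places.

Marginals: p(U) = (0.3700, 0.4100, 0.2200), p(V) = (0.2900, 0.7100).
I(U;V) = Σ p(x,y)·log₂[p(x,y)/(p(x)p(y))].
  (a,α): 0.01·log₂(0.0932) = -0.0342
  (a,β): 0.36·log₂(1.3704) = 0.1636
  (b,α): 0.11·log₂(0.9251) = -0.0123
  (b,β): 0.30·log₂(1.0306) = 0.0130
  (c,α): 0.17·log₂(2.6646) = 0.2404
  (c,β): 0.05·log₂(0.3201) = -0.0822
Sum = 0.288 bits.

0.288 bits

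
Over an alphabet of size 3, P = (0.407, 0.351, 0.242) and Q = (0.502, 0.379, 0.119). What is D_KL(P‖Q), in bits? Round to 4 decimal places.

D(P‖Q) = Σ p·log₂(p/q).
  0.407·log₂(0.407/0.502) = -0.12318
  0.351·log₂(0.351/0.379) = -0.03887
  0.242·log₂(0.242/0.119) = 0.24782
D(P‖Q) = 0.0858 bits.

0.0858 bits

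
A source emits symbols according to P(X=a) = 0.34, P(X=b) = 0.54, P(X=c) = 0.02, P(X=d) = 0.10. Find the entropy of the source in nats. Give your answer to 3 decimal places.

H(X) = −Σ p·ln p.
  −(0.34)·ln(0.34) = 0.3668
  −(0.54)·ln(0.54) = 0.3327
  −(0.02)·ln(0.02) = 0.0782
  −(0.10)·ln(0.10) = 0.2303
Sum: 0.3668 + 0.3327 + 0.0782 + 0.2303 = 1.008 nats.

1.008 nats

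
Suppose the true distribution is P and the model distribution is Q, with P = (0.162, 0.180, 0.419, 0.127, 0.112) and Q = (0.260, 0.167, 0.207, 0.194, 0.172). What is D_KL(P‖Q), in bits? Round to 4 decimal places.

0.1882 bits

D(P‖Q) = Σ p·log₂(p/q).
  0.162·log₂(0.162/0.260) = -0.11057
  0.180·log₂(0.180/0.167) = 0.01947
  0.419·log₂(0.419/0.207) = 0.42626
  0.127·log₂(0.127/0.194) = -0.07763
  0.112·log₂(0.112/0.172) = -0.06932
D(P‖Q) = 0.1882 bits.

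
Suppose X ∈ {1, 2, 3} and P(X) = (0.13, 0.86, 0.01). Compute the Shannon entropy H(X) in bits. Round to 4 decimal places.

0.6362 bits

H(X) = −Σ p·log₂ p.
  −(0.13)·log₂(0.13) = 0.38264
  −(0.86)·log₂(0.86) = 0.18713
  −(0.01)·log₂(0.01) = 0.06644
Sum: 0.38264 + 0.18713 + 0.06644 = 0.6362 bits.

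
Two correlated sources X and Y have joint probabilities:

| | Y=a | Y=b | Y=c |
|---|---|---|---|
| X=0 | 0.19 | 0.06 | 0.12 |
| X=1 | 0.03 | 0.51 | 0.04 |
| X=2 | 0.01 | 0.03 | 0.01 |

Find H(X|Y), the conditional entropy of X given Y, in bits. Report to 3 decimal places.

Marginals: p(X) = (0.3700, 0.5800, 0.0500), p(Y) = (0.2300, 0.6000, 0.1700).
H(X|Y) = Σ p(Y) · H(X|Y=·).
  Y=a: p=0.2300, H(X|Y=a) = 0.8077
  Y=b: p=0.6000, H(X|Y=b) = 0.7476
  Y=c: p=0.1700, H(X|Y=c) = 1.0863
Weighted sum = 0.819 bits.

0.819 bits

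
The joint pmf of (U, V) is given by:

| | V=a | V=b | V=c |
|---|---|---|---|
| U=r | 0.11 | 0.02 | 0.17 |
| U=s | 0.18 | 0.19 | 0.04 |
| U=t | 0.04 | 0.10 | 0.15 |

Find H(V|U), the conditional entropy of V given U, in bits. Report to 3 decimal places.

1.346 bits

Marginals: p(U) = (0.3000, 0.4100, 0.2900), p(V) = (0.3300, 0.3100, 0.3600).
H(V|U) = Σ p(U) · H(V|U=·).
  U=r: p=0.3000, H(V|U=r) = 1.2555
  U=s: p=0.4100, H(V|U=s) = 1.3632
  U=t: p=0.2900, H(V|U=t) = 1.4158
Weighted sum = 1.346 bits.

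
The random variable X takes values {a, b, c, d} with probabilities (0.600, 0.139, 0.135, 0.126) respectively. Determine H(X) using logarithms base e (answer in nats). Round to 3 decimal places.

H(X) = −Σ p·ln p.
  −(0.600)·ln(0.600) = 0.3065
  −(0.139)·ln(0.139) = 0.2743
  −(0.135)·ln(0.135) = 0.2703
  −(0.126)·ln(0.126) = 0.2610
Sum: 0.3065 + 0.2743 + 0.2703 + 0.2610 = 1.112 nats.

1.112 nats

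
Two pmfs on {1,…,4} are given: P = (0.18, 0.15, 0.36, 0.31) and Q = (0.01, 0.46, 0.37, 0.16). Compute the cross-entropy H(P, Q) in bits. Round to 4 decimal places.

2.6999 bits

H(P,Q) = −Σ p·log₂ q.
  −0.18·log₂(0.01) = 1.19589
  −0.15·log₂(0.46) = 0.16804
  −0.36·log₂(0.37) = 0.51639
  −0.31·log₂(0.16) = 0.81960
H(P,Q) = 2.6999 bits.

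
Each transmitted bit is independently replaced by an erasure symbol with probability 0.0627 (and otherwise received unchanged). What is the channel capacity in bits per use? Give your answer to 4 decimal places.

0.9373 bits

Binary erasure channel: capacity C = 1 − ε.
C = 1 − 0.0627 = 0.9373 bits per channel use.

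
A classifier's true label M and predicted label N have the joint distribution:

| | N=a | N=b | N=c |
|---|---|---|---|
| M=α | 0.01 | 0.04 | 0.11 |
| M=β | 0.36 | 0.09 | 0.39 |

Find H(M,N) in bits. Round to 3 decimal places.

H(M,N) = −Σ p(x,y)·log₂ p(x,y) over all 6 cells.
  cell (α,a): −0.01·log₂0.01 = 0.0664
  cell (α,b): −0.04·log₂0.04 = 0.1858
  cell (α,c): −0.11·log₂0.11 = 0.3503
  cell (β,a): −0.36·log₂0.36 = 0.5306
  cell (β,b): −0.09·log₂0.09 = 0.3127
  cell (β,c): −0.39·log₂0.39 = 0.5298
Sum = 1.976 bits.

1.976 bits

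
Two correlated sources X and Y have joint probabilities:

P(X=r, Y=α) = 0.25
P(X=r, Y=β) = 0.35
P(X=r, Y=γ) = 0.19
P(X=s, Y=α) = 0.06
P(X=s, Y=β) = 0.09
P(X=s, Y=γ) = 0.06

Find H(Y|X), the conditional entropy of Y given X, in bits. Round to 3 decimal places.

Chain rule: H(Y|X) = H(X,Y) − H(X).
Marginals: p(X) = (0.7900, 0.2100), p(Y) = (0.3100, 0.4400, 0.2500).
H(X,Y) = 2.2850 bits; H(X) = 0.7415 bits.
H(Y|X) = 2.2850 − 0.7415 = 1.544 bits.

1.544 bits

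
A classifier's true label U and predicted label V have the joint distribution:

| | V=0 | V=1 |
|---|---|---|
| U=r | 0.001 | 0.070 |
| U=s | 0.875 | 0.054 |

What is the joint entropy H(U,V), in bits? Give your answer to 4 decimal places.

0.6745 bits

H(U,V) = −Σ p(x,y)·log₂ p(x,y) over all 4 cells.
  cell (r,0): −0.001·log₂0.001 = 0.00997
  cell (r,1): −0.070·log₂0.070 = 0.26856
  cell (s,0): −0.875·log₂0.875 = 0.16856
  cell (s,1): −0.054·log₂0.054 = 0.22739
Sum = 0.6745 bits.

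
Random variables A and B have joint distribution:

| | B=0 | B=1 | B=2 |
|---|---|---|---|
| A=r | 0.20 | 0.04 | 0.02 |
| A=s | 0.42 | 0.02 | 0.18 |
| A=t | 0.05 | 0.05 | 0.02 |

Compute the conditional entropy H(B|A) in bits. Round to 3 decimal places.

1.092 bits

Marginals: p(A) = (0.2600, 0.6200, 0.1200), p(B) = (0.6700, 0.1100, 0.2200).
H(B|A) = Σ p(A) · H(B|A=·).
  A=r: p=0.2600, H(B|A=r) = 0.9913
  A=s: p=0.6200, H(B|A=s) = 1.0585
  A=t: p=0.1200, H(B|A=t) = 1.4834
Weighted sum = 1.092 bits.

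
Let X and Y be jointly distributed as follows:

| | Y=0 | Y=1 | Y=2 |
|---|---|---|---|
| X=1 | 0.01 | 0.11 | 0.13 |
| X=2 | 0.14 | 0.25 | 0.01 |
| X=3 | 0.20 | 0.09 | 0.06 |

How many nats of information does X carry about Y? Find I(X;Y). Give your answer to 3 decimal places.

0.200 nats

Marginals: p(X) = (0.2500, 0.4000, 0.3500), p(Y) = (0.3500, 0.4500, 0.2000).
I(X;Y) = Σ p(x,y)·ln[p(x,y)/(p(x)p(y))].
  (1,0): 0.01·ln(0.1143) = -0.0217
  (1,1): 0.11·ln(0.9778) = -0.0025
  (1,2): 0.13·ln(2.6000) = 0.1242
  (2,0): 0.14·ln(1.0000) = 0.0000
  (2,1): 0.25·ln(1.3889) = 0.0821
  (2,2): 0.01·ln(0.1250) = -0.0208
  (3,0): 0.20·ln(1.6327) = 0.0980
  (3,1): 0.09·ln(0.5714) = -0.0504
  (3,2): 0.06·ln(0.8571) = -0.0092
Sum = 0.200 nats.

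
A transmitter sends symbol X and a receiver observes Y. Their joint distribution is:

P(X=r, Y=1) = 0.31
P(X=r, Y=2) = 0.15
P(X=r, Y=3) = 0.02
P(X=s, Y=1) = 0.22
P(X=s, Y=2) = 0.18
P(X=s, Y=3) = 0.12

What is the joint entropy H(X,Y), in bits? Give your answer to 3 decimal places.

2.340 bits

H(X,Y) = −Σ p(x,y)·log₂ p(x,y) over all 6 cells.
  cell (r,1): −0.31·log₂0.31 = 0.5238
  cell (r,2): −0.15·log₂0.15 = 0.4105
  cell (r,3): −0.02·log₂0.02 = 0.1129
  cell (s,1): −0.22·log₂0.22 = 0.4806
  cell (s,2): −0.18·log₂0.18 = 0.4453
  cell (s,3): −0.12·log₂0.12 = 0.3671
Sum = 2.340 bits.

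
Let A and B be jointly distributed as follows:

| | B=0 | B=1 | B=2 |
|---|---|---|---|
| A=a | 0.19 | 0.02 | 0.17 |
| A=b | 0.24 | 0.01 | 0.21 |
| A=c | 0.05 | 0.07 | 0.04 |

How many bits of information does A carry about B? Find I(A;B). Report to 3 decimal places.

0.128 bits

Marginals: p(A) = (0.3800, 0.4600, 0.1600), p(B) = (0.4800, 0.1000, 0.4200).
I(A;B) = H(A) + H(B) − H(A,B).
H(A) = 1.4688, H(B) = 1.3661, H(A,B) = 2.7065.
I(A;B) = 1.4688 + 1.3661 − 2.7065 = 0.128 bits.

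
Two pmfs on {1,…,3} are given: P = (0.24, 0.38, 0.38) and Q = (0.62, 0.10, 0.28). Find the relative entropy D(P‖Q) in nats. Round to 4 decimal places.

0.3956 nats

D(P‖Q) = Σ p·ln(p/q).
  0.24·ln(0.24/0.62) = -0.22778
  0.38·ln(0.38/0.10) = 0.50730
  0.38·ln(0.38/0.28) = 0.11605
D(P‖Q) = 0.3956 nats.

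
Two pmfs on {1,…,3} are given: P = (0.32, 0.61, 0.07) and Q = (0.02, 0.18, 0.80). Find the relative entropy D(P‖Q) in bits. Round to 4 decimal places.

2.1081 bits

D(P‖Q) = Σ p·log₂(p/q).
  0.32·log₂(0.32/0.02) = 1.28000
  0.61·log₂(0.61/0.18) = 1.07410
  0.07·log₂(0.07/0.80) = -0.24602
D(P‖Q) = 2.1081 bits.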